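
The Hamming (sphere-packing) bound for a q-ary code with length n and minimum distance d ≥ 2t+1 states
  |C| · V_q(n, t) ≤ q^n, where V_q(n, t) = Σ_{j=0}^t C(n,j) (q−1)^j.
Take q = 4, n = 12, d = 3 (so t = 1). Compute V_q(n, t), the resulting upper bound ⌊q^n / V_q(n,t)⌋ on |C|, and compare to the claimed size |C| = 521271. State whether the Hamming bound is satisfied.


V_q(n, t) = 37, q^n = 16777216, Hamming bound = 453438, |C| = 521271 > bound (violated).

Step 1: Compute V_q(n, t) = Σ_{j=0}^1 C(n, j) (q−1)^j.
  j = 0: C(12,0)·(3)^0 = 1·1 = 1.
  j = 1: C(12,1)·(3)^1 = 12·3 = 36.
  V_q(n, t) = 1 + 36 = 37.
Step 2: q^n = 4^12 = 16777216.
Step 3: Hamming bound ⌊q^n / V_q(n,t)⌋ = ⌊16777216/37⌋ = 453438.
Step 4: Compare |C| = 521271 to 453438: violated.
The claimed |C| lies above the Hamming bound, so no 4-ary code of length 12 with d ≥ 3 can have 521271 codewords.


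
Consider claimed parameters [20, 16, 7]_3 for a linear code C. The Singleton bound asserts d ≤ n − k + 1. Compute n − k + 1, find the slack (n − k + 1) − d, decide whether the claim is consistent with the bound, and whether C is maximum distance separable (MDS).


Singleton RHS = n − k + 1 = 5, slack = -2, bound violated (no such code; not MDS).

Singleton bound: d ≤ n − k + 1.
Here n = 20, k = 16, so n − k + 1 = 5.
Given d = 7, check d ≤ 5: NO.
Slack = (n − k + 1) − d = -2.
The slack is negative: d = 7 exceeds n − k + 1 = 5 by 2, so the Singleton bound is violated and no linear [20, 16, 7]_3 code can exist. In particular it is not MDS (MDS requires d = n − k + 1 exactly).
Description: the claimed parameters are [20, 16, 7]_3; such a code would be impossible (violates the Singleton bound).


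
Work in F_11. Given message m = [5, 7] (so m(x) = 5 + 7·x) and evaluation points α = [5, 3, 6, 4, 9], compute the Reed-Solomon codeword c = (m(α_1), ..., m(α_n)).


c = [7, 4, 3, 0, 2]

Message polynomial: m(x) = 5 + 7·x (mod 11).
For each evaluation point α_i, compute m(α_i) mod 11:
  α_1 = 5: Horner steps 7 → 7, so m(5) = 7.
  α_2 = 3: Horner steps 7 → 4, so m(3) = 4.
  α_3 = 6: Horner steps 7 → 3, so m(6) = 3.
  α_4 = 4: Horner steps 7 → 0, so m(4) = 0.
  α_5 = 9: Horner steps 7 → 2, so m(9) = 2.
Codeword c = [7, 4, 3, 0, 2] ∈ F_11^5.


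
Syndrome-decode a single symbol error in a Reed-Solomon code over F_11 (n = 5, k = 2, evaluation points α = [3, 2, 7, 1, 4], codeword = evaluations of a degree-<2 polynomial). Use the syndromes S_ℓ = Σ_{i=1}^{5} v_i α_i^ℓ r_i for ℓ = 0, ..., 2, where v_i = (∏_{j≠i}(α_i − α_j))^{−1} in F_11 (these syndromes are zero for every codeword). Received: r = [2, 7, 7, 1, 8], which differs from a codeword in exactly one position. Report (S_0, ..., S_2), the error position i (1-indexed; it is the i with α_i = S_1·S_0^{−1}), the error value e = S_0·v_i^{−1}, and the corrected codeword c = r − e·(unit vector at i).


S = (10, 4, 6), error at position 3, error magnitude e = 3, c = [2, 7, 4, 1, 8].

Step 1: column multipliers v_i = (∏_{j≠i}(α_i − α_j))^{−1} mod 11.
  i = 1 (α = 3): (3−2)(3−7)(3−1)(3−4) = 1·(−4)·2·(−1) = 8 ≡ 8, so v_1 = 8^{−1} = 7 (mod 11).
  i = 2 (α = 2): (2−3)(2−7)(2−1)(2−4) = (−1)·(−5)·1·(−2) = −10 ≡ 1, so v_2 = 1^{−1} = 1 (mod 11).
  i = 3 (α = 7): (7−3)(7−2)(7−1)(7−4) = 4·5·6·3 = 360 ≡ 8, so v_3 = 8^{−1} = 7 (mod 11).
  i = 4 (α = 1): (1−3)(1−2)(1−7)(1−4) = (−2)·(−1)·(−6)·(−3) = 36 ≡ 3, so v_4 = 3^{−1} = 4 (mod 11).
  i = 5 (α = 4): (4−3)(4−2)(4−7)(4−1) = 1·2·(−3)·3 = −18 ≡ 4, so v_5 = 4^{−1} = 3 (mod 11).
  v = [7, 1, 7, 4, 3].
Step 2: syndromes of r = [2, 7, 7, 1, 8] (all sums mod 11).
  S_0 = Σ v_i r_i = 7·2 + 1·7 + 7·7 + 4·1 + 3·8 = 98 ≡ 10.
  S_1 = Σ v_i α_i r_i = 7·3·2 + 1·2·7 + 7·7·7 + 4·1·1 + 3·4·8 = 499 ≡ 4.
  α_i^2 mod 11 = [9, 4, 5, 1, 5].
  S_2 = Σ v_i α_i^2 r_i = 7·9·2 + 1·4·7 + 7·5·7 + 4·1·1 + 3·5·8 = 523 ≡ 6.
  S = (10, 4, 6) ≠ 0, so r is not a codeword (an error is present).
Step 3: locate the error. For a single error e at position i, S_ℓ = v_i·e·α_i^ℓ, so α_err = S_1/S_0.
  S_0^{−1} = 10^{−1} = 10 (mod 11), so α_err = 4·10 = 40 ≡ 7 = α_3. Error position i = 3.
  Consistency check: S_2/S_1 = 6·3 = 18 ≡ 7 = α_err ✓ (single-error assumption holds).
Step 4: error magnitude e = S_0/v_3 = S_0·∏_{j≠3}(α_3 − α_j) = 10·8 = 80 ≡ 3 (mod 11).
Step 5: correct position 3: c_3 = r_3 − e = 7 − 3 ≡ 4 (mod 11). Hence c = [2, 7, 4, 1, 8].
  Check: interpolating c through the α_i gives m(x) = 6 + 6·x (degree < 2) with m(α_i) = c_i for every i, so c is indeed a codeword.


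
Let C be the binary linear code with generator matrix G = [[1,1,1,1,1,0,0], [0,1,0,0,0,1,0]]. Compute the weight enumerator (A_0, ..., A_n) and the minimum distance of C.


Weight distribution: A_0 = 1, A_2 = 1, A_5 = 2. Minimum distance d = 2.

Enumerate all 2^2 = 4 messages m ∈ F_2^2.
For each, compute codeword c = mG in F_2^7, then tally its weight.
  m = 00 → c = 0000000, weight = 0.
  m = 10 → c = 1111100, weight = 5.
  m = 01 → c = 0100010, weight = 2.
  m = 11 → c = 1011110, weight = 5.
Tally weights:
  weight 0: 1 codewords.
  weight 2: 1 codewords.
  weight 5: 2 codewords.
Minimum distance d = smallest w > 0 with A_w > 0 = 2.
Sanity: Σ A_w = 4 = 2^2 = 4 ✓.


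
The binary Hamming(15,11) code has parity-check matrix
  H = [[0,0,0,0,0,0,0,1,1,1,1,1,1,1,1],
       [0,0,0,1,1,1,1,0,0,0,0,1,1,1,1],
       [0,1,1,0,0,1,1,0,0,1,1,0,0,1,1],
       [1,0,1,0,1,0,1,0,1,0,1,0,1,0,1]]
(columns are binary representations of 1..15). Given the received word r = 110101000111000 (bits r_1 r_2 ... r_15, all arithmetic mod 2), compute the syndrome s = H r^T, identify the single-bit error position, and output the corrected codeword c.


s = (1, 1, 0, 0)^T, error position = 12, corrected codeword c = 110101000110000

Compute s = H r^T mod 2 one row at a time:
  s_1 = 0 + 0 + 1 + 1 + 1 + 0 + 0 + 0 = 3 ≡ 1 (mod 2).
  s_2 = 1 + 0 + 1 + 0 + 1 + 0 + 0 + 0 = 3 ≡ 1 (mod 2).
  s_3 = 1 + 0 + 1 + 0 + 1 + 1 + 0 + 0 = 4 ≡ 0 (mod 2).
  s_4 = 1 + 0 + 0 + 0 + 0 + 1 + 0 + 0 = 2 ≡ 0 (mod 2).
s = (1, 1, 0, 0)^T — this equals column 12 of H (binary 1100), so error is at position 12.
Correct: flip bit 12 of r = 110101000111000 to get c = 110101000110000.


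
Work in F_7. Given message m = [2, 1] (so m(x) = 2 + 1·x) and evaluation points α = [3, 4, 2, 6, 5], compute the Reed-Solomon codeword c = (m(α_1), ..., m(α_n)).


c = [5, 6, 4, 1, 0]

Message polynomial: m(x) = 2 + 1·x (mod 7).
For each evaluation point α_i, compute m(α_i) mod 7:
  α_1 = 3: Horner steps 1 → 5, so m(3) = 5.
  α_2 = 4: Horner steps 1 → 6, so m(4) = 6.
  α_3 = 2: Horner steps 1 → 4, so m(2) = 4.
  α_4 = 6: Horner steps 1 → 1, so m(6) = 1.
  α_5 = 5: Horner steps 1 → 0, so m(5) = 0.
Codeword c = [5, 6, 4, 1, 0] ∈ F_7^5.


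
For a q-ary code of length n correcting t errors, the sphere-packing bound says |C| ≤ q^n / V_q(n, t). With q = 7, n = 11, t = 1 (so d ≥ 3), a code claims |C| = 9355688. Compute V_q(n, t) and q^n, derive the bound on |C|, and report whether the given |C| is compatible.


V_q(n, t) = 67, q^n = 1977326743, Hamming bound = 29512339, |C| = 9355688 ≤ bound (satisfied).

Step 1: Compute V_q(n, t) = Σ_{j=0}^1 C(n, j) (q−1)^j.
  j = 0: C(11,0)·(6)^0 = 1·1 = 1.
  j = 1: C(11,1)·(6)^1 = 11·6 = 66.
  V_q(n, t) = 1 + 66 = 67.
Step 2: q^n = 7^11 = 1977326743.
Step 3: Hamming bound ⌊q^n / V_q(n,t)⌋ = ⌊1977326743/67⌋ = 29512339.
Step 4: Compare |C| = 9355688 to 29512339: satisfied.
The claimed |C| lies below the Hamming bound.


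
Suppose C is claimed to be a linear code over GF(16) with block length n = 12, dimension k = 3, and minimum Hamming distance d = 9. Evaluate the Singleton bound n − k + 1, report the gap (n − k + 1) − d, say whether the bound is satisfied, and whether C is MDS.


Singleton RHS = n − k + 1 = 10, slack = 1, bound satisfied, not MDS.

Singleton bound: d ≤ n − k + 1.
Here n = 12, k = 3, so n − k + 1 = 10.
Given d = 9, check d ≤ 10: YES.
Slack = (n − k + 1) − d = 1.
The code is NOT MDS (slack = 1 > 0).
Description: the claimed parameters are [12, 3, 9]_16; such a code would be non-MDS.


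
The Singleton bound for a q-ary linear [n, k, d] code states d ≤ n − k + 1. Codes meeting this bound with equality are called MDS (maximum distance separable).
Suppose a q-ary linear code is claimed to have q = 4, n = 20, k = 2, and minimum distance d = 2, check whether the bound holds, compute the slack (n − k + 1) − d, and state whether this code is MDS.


Singleton RHS = n − k + 1 = 19, slack = 17, bound satisfied, not MDS.

Singleton bound: d ≤ n − k + 1.
Here n = 20, k = 2, so n − k + 1 = 19.
Given d = 2, check d ≤ 19: YES.
Slack = (n − k + 1) − d = 17.
The code is NOT MDS (slack = 17 > 0).
Description: the claimed parameters are [20, 2, 2]_4; such a code would be non-MDS.


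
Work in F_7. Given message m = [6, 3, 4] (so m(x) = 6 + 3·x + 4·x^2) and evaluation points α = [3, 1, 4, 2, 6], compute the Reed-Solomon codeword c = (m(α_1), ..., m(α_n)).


c = [2, 6, 5, 0, 0]

Message polynomial: m(x) = 6 + 3·x + 4·x^2 (mod 7).
For each evaluation point α_i, compute m(α_i) mod 7:
  α_1 = 3: Horner steps 4 → 1 → 2, so m(3) = 2.
  α_2 = 1: Horner steps 4 → 0 → 6, so m(1) = 6.
  α_3 = 4: Horner steps 4 → 5 → 5, so m(4) = 5.
  α_4 = 2: Horner steps 4 → 4 → 0, so m(2) = 0.
  α_5 = 6: Horner steps 4 → 6 → 0, so m(6) = 0.
Codeword c = [2, 6, 5, 0, 0] ∈ F_7^5.


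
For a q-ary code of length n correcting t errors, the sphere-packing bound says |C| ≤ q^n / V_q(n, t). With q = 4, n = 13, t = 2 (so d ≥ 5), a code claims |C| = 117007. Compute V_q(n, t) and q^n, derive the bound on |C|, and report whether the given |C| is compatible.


V_q(n, t) = 742, q^n = 67108864, Hamming bound = 90443, |C| = 117007 > bound (violated).

Step 1: Compute V_q(n, t) = Σ_{j=0}^2 C(n, j) (q−1)^j.
  j = 0: C(13,0)·(3)^0 = 1·1 = 1.
  j = 1: C(13,1)·(3)^1 = 13·3 = 39.
  j = 2: C(13,2)·(3)^2 = 78·9 = 702.
  V_q(n, t) = 1 + 39 + 702 = 742.
Step 2: q^n = 4^13 = 67108864.
Step 3: Hamming bound ⌊q^n / V_q(n,t)⌋ = ⌊67108864/742⌋ = 90443.
Step 4: Compare |C| = 117007 to 90443: violated.
The claimed |C| lies above the Hamming bound, so no 4-ary code of length 13 with d ≥ 5 can have 117007 codewords.


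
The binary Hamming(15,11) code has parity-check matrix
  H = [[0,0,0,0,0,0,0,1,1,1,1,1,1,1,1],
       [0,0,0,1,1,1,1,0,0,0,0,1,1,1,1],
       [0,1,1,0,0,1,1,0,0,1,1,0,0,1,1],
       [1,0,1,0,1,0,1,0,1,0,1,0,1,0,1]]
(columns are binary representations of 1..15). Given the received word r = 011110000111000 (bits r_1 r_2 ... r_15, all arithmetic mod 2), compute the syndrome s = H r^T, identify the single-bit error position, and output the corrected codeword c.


s = (1, 1, 0, 1)^T, error position = 13, corrected codeword c = 011110000111100

Compute s = H r^T mod 2 one row at a time:
  s_1 = 0 + 0 + 1 + 1 + 1 + 0 + 0 + 0 = 3 ≡ 1 (mod 2).
  s_2 = 1 + 1 + 0 + 0 + 1 + 0 + 0 + 0 = 3 ≡ 1 (mod 2).
  s_3 = 1 + 1 + 0 + 0 + 1 + 1 + 0 + 0 = 4 ≡ 0 (mod 2).
  s_4 = 0 + 1 + 1 + 0 + 0 + 1 + 0 + 0 = 3 ≡ 1 (mod 2).
s = (1, 1, 0, 1)^T — this equals column 13 of H (binary 1101), so error is at position 13.
Correct: flip bit 13 of r = 011110000111000 to get c = 011110000111100.


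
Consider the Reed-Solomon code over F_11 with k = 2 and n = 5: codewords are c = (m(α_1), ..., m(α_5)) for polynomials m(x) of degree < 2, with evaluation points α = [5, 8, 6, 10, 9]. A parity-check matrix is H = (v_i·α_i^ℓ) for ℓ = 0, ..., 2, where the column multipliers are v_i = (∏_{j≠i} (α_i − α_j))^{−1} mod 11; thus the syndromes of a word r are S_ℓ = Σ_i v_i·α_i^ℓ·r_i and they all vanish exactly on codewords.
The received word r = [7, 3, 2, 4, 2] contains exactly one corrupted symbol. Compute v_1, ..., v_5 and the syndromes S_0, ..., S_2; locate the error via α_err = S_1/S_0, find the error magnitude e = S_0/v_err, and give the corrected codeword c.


S = (7, 8, 6), error at position 5, error magnitude e = 4, c = [7, 3, 2, 4, 9].

Step 1: column multipliers v_i = (∏_{j≠i}(α_i − α_j))^{−1} mod 11.
  i = 1 (α = 5): (5−8)(5−6)(5−10)(5−9) = (−3)·(−1)·(−5)·(−4) = 60 ≡ 5, so v_1 = 5^{−1} = 9 (mod 11).
  i = 2 (α = 8): (8−5)(8−6)(8−10)(8−9) = 3·2·(−2)·(−1) = 12 ≡ 1, so v_2 = 1^{−1} = 1 (mod 11).
  i = 3 (α = 6): (6−5)(6−8)(6−10)(6−9) = 1·(−2)·(−4)·(−3) = −24 ≡ 9, so v_3 = 9^{−1} = 5 (mod 11).
  i = 4 (α = 10): (10−5)(10−8)(10−6)(10−9) = 5·2·4·1 = 40 ≡ 7, so v_4 = 7^{−1} = 8 (mod 11).
  i = 5 (α = 9): (9−5)(9−8)(9−6)(9−10) = 4·1·3·(−1) = −12 ≡ 10, so v_5 = 10^{−1} = 10 (mod 11).
  v = [9, 1, 5, 8, 10].
Step 2: syndromes of r = [7, 3, 2, 4, 2] (all sums mod 11).
  S_0 = Σ v_i r_i = 9·7 + 1·3 + 5·2 + 8·4 + 10·2 = 128 ≡ 7.
  S_1 = Σ v_i α_i r_i = 9·5·7 + 1·8·3 + 5·6·2 + 8·10·4 + 10·9·2 = 899 ≡ 8.
  α_i^2 mod 11 = [3, 9, 3, 1, 4].
  S_2 = Σ v_i α_i^2 r_i = 9·3·7 + 1·9·3 + 5·3·2 + 8·1·4 + 10·4·2 = 358 ≡ 6.
  S = (7, 8, 6) ≠ 0, so r is not a codeword (an error is present).
Step 3: locate the error. For a single error e at position i, S_ℓ = v_i·e·α_i^ℓ, so α_err = S_1/S_0.
  S_0^{−1} = 7^{−1} = 8 (mod 11), so α_err = 8·8 = 64 ≡ 9 = α_5. Error position i = 5.
  Consistency check: S_2/S_1 = 6·7 = 42 ≡ 9 = α_err ✓ (single-error assumption holds).
Step 4: error magnitude e = S_0/v_5 = S_0·∏_{j≠5}(α_5 − α_j) = 7·10 = 70 ≡ 4 (mod 11).
Step 5: correct position 5: c_5 = r_5 − e = 2 − 4 ≡ 9 (mod 11). Hence c = [7, 3, 2, 4, 9].
  Check: interpolating c through the α_i gives m(x) = 10 + 6·x (degree < 2) with m(α_i) = c_i for every i, so c is indeed a codeword.


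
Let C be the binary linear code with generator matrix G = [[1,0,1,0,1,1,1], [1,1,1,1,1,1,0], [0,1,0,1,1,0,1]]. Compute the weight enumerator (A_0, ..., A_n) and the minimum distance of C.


Weight distribution: A_0 = 1, A_1 = 1, A_3 = 1, A_4 = 2, A_5 = 2, A_6 = 1. Minimum distance d = 1.

Enumerate all 2^3 = 8 messages m ∈ F_2^3.
For each, compute codeword c = mG in F_2^7, then tally its weight.
  m = 000 → c = 0000000, weight = 0.
  m = 100 → c = 1010111, weight = 5.
  m = 010 → c = 1111110, weight = 6.
  m = 110 → c = 0101001, weight = 3.
  m = 001 → c = 0101101, weight = 4.
  m = 101 → c = 1111010, weight = 5.
  m = 011 → c = 1010011, weight = 4.
  m = 111 → c = 0000100, weight = 1.
Tally weights:
  weight 0: 1 codewords.
  weight 1: 1 codewords.
  weight 3: 1 codewords.
  weight 4: 2 codewords.
  weight 5: 2 codewords.
  weight 6: 1 codewords.
Minimum distance d = smallest w > 0 with A_w > 0 = 1.
Sanity: Σ A_w = 8 = 2^3 = 8 ✓.


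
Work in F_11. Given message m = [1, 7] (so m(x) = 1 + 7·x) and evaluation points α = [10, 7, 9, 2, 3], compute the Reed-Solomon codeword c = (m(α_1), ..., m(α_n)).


c = [5, 6, 9, 4, 0]

Message polynomial: m(x) = 1 + 7·x (mod 11).
For each evaluation point α_i, compute m(α_i) mod 11:
  α_1 = 10: Horner steps 7 → 5, so m(10) = 5.
  α_2 = 7: Horner steps 7 → 6, so m(7) = 6.
  α_3 = 9: Horner steps 7 → 9, so m(9) = 9.
  α_4 = 2: Horner steps 7 → 4, so m(2) = 4.
  α_5 = 3: Horner steps 7 → 0, so m(3) = 0.
Codeword c = [5, 6, 9, 4, 0] ∈ F_11^5.


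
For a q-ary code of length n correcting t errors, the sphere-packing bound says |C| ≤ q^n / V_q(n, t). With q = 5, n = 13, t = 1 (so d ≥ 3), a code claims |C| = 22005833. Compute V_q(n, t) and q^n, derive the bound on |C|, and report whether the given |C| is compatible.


V_q(n, t) = 53, q^n = 1220703125, Hamming bound = 23032134, |C| = 22005833 ≤ bound (satisfied).

Step 1: Compute V_q(n, t) = Σ_{j=0}^1 C(n, j) (q−1)^j.
  j = 0: C(13,0)·(4)^0 = 1·1 = 1.
  j = 1: C(13,1)·(4)^1 = 13·4 = 52.
  V_q(n, t) = 1 + 52 = 53.
Step 2: q^n = 5^13 = 1220703125.
Step 3: Hamming bound ⌊q^n / V_q(n,t)⌋ = ⌊1220703125/53⌋ = 23032134.
Step 4: Compare |C| = 22005833 to 23032134: satisfied.
The claimed |C| lies below the Hamming bound.


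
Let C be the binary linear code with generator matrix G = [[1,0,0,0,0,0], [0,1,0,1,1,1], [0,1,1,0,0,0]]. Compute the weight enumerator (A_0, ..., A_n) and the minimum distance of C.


Weight distribution: A_0 = 1, A_1 = 1, A_2 = 1, A_3 = 1, A_4 = 2, A_5 = 2. Minimum distance d = 1.

Enumerate all 2^3 = 8 messages m ∈ F_2^3.
For each, compute codeword c = mG in F_2^6, then tally its weight.
  m = 000 → c = 000000, weight = 0.
  m = 100 → c = 100000, weight = 1.
  m = 010 → c = 010111, weight = 4.
  m = 110 → c = 110111, weight = 5.
  m = 001 → c = 011000, weight = 2.
  m = 101 → c = 111000, weight = 3.
  m = 011 → c = 001111, weight = 4.
  m = 111 → c = 101111, weight = 5.
Tally weights:
  weight 0: 1 codewords.
  weight 1: 1 codewords.
  weight 2: 1 codewords.
  weight 3: 1 codewords.
  weight 4: 2 codewords.
  weight 5: 2 codewords.
Minimum distance d = smallest w > 0 with A_w > 0 = 1.
Sanity: Σ A_w = 8 = 2^3 = 8 ✓.


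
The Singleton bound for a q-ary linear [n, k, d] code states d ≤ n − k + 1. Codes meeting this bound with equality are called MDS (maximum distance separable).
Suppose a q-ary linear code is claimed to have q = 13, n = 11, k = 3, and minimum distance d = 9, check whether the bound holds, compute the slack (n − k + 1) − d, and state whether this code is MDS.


Singleton RHS = n − k + 1 = 9, slack = 0, bound satisfied, MDS.

Singleton bound: d ≤ n − k + 1.
Here n = 11, k = 3, so n − k + 1 = 9.
Given d = 9, check d ≤ 9: YES.
Slack = (n − k + 1) − d = 0.
The code is MDS (slack = 0).
Description: the claimed parameters are [11, 3, 9]_13; such a code would be MDS (meets Singleton bound).


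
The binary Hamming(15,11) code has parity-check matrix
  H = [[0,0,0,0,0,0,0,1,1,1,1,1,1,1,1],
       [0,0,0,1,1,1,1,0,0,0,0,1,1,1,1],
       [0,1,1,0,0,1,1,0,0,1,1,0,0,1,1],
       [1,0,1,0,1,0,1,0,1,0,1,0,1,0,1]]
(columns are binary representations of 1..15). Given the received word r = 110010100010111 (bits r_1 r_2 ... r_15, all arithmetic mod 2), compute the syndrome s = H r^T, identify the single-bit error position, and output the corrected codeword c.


s = (0, 1, 1, 0)^T, error position = 6, corrected codeword c = 110011100010111

Compute s = H r^T mod 2 one row at a time:
  s_1 = 0 + 0 + 0 + 1 + 0 + 1 + 1 + 1 = 4 ≡ 0 (mod 2).
  s_2 = 0 + 1 + 0 + 1 + 0 + 1 + 1 + 1 = 5 ≡ 1 (mod 2).
  s_3 = 1 + 0 + 0 + 1 + 0 + 1 + 1 + 1 = 5 ≡ 1 (mod 2).
  s_4 = 1 + 0 + 1 + 1 + 0 + 1 + 1 + 1 = 6 ≡ 0 (mod 2).
s = (0, 1, 1, 0)^T — this equals column 6 of H (binary 0110), so error is at position 6.
Correct: flip bit 6 of r = 110010100010111 to get c = 110011100010111.


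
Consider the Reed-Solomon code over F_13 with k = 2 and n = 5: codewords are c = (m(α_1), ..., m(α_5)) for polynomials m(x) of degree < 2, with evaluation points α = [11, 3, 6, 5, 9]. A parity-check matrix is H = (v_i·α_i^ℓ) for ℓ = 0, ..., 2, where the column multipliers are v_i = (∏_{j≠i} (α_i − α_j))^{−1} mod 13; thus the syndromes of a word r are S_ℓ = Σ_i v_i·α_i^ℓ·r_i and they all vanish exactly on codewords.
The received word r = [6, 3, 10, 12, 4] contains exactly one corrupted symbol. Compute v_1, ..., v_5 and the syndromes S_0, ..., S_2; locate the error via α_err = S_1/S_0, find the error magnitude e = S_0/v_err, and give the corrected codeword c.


S = (7, 12, 2), error at position 1, error magnitude e = 6, c = [0, 3, 10, 12, 4].

Step 1: column multipliers v_i = (∏_{j≠i}(α_i − α_j))^{−1} mod 13.
  i = 1 (α = 11): (11−3)(11−6)(11−5)(11−9) = 8·5·6·2 = 480 ≡ 12, so v_1 = 12^{−1} = 12 (mod 13).
  i = 2 (α = 3): (3−11)(3−6)(3−5)(3−9) = (−8)·(−3)·(−2)·(−6) = 288 ≡ 2, so v_2 = 2^{−1} = 7 (mod 13).
  i = 3 (α = 6): (6−11)(6−3)(6−5)(6−9) = (−5)·3·1·(−3) = 45 ≡ 6, so v_3 = 6^{−1} = 11 (mod 13).
  i = 4 (α = 5): (5−11)(5−3)(5−6)(5−9) = (−6)·2·(−1)·(−4) = −48 ≡ 4, so v_4 = 4^{−1} = 10 (mod 13).
  i = 5 (α = 9): (9−11)(9−3)(9−6)(9−5) = (−2)·6·3·4 = −144 ≡ 12, so v_5 = 12^{−1} = 12 (mod 13).
  v = [12, 7, 11, 10, 12].
Step 2: syndromes of r = [6, 3, 10, 12, 4] (all sums mod 13).
  S_0 = Σ v_i r_i = 12·6 + 7·3 + 11·10 + 10·12 + 12·4 = 371 ≡ 7.
  S_1 = Σ v_i α_i r_i = 12·11·6 + 7·3·3 + 11·6·10 + 10·5·12 + 12·9·4 = 2547 ≡ 12.
  α_i^2 mod 13 = [4, 9, 10, 12, 3].
  S_2 = Σ v_i α_i^2 r_i = 12·4·6 + 7·9·3 + 11·10·10 + 10·12·12 + 12·3·4 = 3161 ≡ 2.
  S = (7, 12, 2) ≠ 0, so r is not a codeword (an error is present).
Step 3: locate the error. For a single error e at position i, S_ℓ = v_i·e·α_i^ℓ, so α_err = S_1/S_0.
  S_0^{−1} = 7^{−1} = 2 (mod 13), so α_err = 12·2 = 24 ≡ 11 = α_1. Error position i = 1.
  Consistency check: S_2/S_1 = 2·12 = 24 ≡ 11 = α_err ✓ (single-error assumption holds).
Step 4: error magnitude e = S_0/v_1 = S_0·∏_{j≠1}(α_1 − α_j) = 7·12 = 84 ≡ 6 (mod 13).
Step 5: correct position 1: c_1 = r_1 − e = 6 − 6 ≡ 0 (mod 13). Hence c = [0, 3, 10, 12, 4].
  Check: interpolating c through the α_i gives m(x) = 9 + 11·x (degree < 2) with m(α_i) = c_i for every i, so c is indeed a codeword.


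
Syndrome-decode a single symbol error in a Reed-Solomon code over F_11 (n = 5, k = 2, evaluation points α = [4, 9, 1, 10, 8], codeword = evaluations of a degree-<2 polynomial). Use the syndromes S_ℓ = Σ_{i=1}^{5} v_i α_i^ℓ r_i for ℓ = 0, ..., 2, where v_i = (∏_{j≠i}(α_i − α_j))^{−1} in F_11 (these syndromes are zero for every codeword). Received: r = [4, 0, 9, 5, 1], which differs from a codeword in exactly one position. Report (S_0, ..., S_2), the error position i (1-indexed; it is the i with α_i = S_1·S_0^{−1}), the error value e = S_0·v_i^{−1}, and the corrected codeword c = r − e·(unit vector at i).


S = (2, 7, 8), error at position 2, error magnitude e = 8, c = [4, 3, 9, 5, 1].

Step 1: column multipliers v_i = (∏_{j≠i}(α_i − α_j))^{−1} mod 11.
  i = 1 (α = 4): (4−9)(4−1)(4−10)(4−8) = (−5)·3·(−6)·(−4) = −360 ≡ 3, so v_1 = 3^{−1} = 4 (mod 11).
  i = 2 (α = 9): (9−4)(9−1)(9−10)(9−8) = 5·8·(−1)·1 = −40 ≡ 4, so v_2 = 4^{−1} = 3 (mod 11).
  i = 3 (α = 1): (1−4)(1−9)(1−10)(1−8) = (−3)·(−8)·(−9)·(−7) = 1512 ≡ 5, so v_3 = 5^{−1} = 9 (mod 11).
  i = 4 (α = 10): (10−4)(10−9)(10−1)(10−8) = 6·1·9·2 = 108 ≡ 9, so v_4 = 9^{−1} = 5 (mod 11).
  i = 5 (α = 8): (8−4)(8−9)(8−1)(8−10) = 4·(−1)·7·(−2) = 56 ≡ 1, so v_5 = 1^{−1} = 1 (mod 11).
  v = [4, 3, 9, 5, 1].
Step 2: syndromes of r = [4, 0, 9, 5, 1] (all sums mod 11).
  S_0 = Σ v_i r_i = 4·4 + 3·0 + 9·9 + 5·5 + 1·1 = 123 ≡ 2.
  S_1 = Σ v_i α_i r_i = 4·4·4 + 3·9·0 + 9·1·9 + 5·10·5 + 1·8·1 = 403 ≡ 7.
  α_i^2 mod 11 = [5, 4, 1, 1, 9].
  S_2 = Σ v_i α_i^2 r_i = 4·5·4 + 3·4·0 + 9·1·9 + 5·1·5 + 1·9·1 = 195 ≡ 8.
  S = (2, 7, 8) ≠ 0, so r is not a codeword (an error is present).
Step 3: locate the error. For a single error e at position i, S_ℓ = v_i·e·α_i^ℓ, so α_err = S_1/S_0.
  S_0^{−1} = 2^{−1} = 6 (mod 11), so α_err = 7·6 = 42 ≡ 9 = α_2. Error position i = 2.
  Consistency check: S_2/S_1 = 8·8 = 64 ≡ 9 = α_err ✓ (single-error assumption holds).
Step 4: error magnitude e = S_0/v_2 = S_0·∏_{j≠2}(α_2 − α_j) = 2·4 = 8 ≡ 8 (mod 11).
Step 5: correct position 2: c_2 = r_2 − e = 0 − 8 ≡ 3 (mod 11). Hence c = [4, 3, 9, 5, 1].
  Check: interpolating c through the α_i gives m(x) = 7 + 2·x (degree < 2) with m(α_i) = c_i for every i, so c is indeed a codeword.


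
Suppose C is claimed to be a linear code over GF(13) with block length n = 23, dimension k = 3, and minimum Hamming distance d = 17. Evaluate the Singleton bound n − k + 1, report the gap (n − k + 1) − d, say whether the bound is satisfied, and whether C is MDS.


Singleton RHS = n − k + 1 = 21, slack = 4, bound satisfied, not MDS.

Singleton bound: d ≤ n − k + 1.
Here n = 23, k = 3, so n − k + 1 = 21.
Given d = 17, check d ≤ 21: YES.
Slack = (n − k + 1) − d = 4.
The code is NOT MDS (slack = 4 > 0).
Description: the claimed parameters are [23, 3, 17]_13; such a code would be non-MDS.


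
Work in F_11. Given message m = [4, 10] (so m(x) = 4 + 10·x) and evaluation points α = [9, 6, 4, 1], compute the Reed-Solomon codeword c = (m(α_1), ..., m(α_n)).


c = [6, 9, 0, 3]

Message polynomial: m(x) = 4 + 10·x (mod 11).
For each evaluation point α_i, compute m(α_i) mod 11:
  α_1 = 9: Horner steps 10 → 6, so m(9) = 6.
  α_2 = 6: Horner steps 10 → 9, so m(6) = 9.
  α_3 = 4: Horner steps 10 → 0, so m(4) = 0.
  α_4 = 1: Horner steps 10 → 3, so m(1) = 3.
Codeword c = [6, 9, 0, 3] ∈ F_11^4.


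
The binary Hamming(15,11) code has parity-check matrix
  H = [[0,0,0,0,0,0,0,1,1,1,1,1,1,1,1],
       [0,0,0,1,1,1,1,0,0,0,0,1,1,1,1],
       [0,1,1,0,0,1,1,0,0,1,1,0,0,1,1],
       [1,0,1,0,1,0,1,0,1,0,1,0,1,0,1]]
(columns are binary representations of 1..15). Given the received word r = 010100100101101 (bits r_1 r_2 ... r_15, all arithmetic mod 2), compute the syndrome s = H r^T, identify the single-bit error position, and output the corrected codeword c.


s = (0, 1, 0, 1)^T, error position = 5, corrected codeword c = 010110100101101

Compute s = H r^T mod 2 one row at a time:
  s_1 = 0 + 0 + 1 + 0 + 1 + 1 + 0 + 1 = 4 ≡ 0 (mod 2).
  s_2 = 1 + 0 + 0 + 1 + 1 + 1 + 0 + 1 = 5 ≡ 1 (mod 2).
  s_3 = 1 + 0 + 0 + 1 + 1 + 0 + 0 + 1 = 4 ≡ 0 (mod 2).
  s_4 = 0 + 0 + 0 + 1 + 0 + 0 + 1 + 1 = 3 ≡ 1 (mod 2).
s = (0, 1, 0, 1)^T — this equals column 5 of H (binary 0101), so error is at position 5.
Correct: flip bit 5 of r = 010100100101101 to get c = 010110100101101.


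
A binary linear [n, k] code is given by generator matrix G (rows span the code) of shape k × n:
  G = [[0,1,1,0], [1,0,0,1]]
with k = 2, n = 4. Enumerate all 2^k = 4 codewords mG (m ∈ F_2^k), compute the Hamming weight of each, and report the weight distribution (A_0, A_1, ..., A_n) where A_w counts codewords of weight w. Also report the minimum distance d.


Weight distribution: A_0 = 1, A_2 = 2, A_4 = 1. Minimum distance d = 2.

Enumerate all 2^2 = 4 messages m ∈ F_2^2.
For each, compute codeword c = mG in F_2^4, then tally its weight.
  m = 00 → c = 0000, weight = 0.
  m = 10 → c = 0110, weight = 2.
  m = 01 → c = 1001, weight = 2.
  m = 11 → c = 1111, weight = 4.
Tally weights:
  weight 0: 1 codewords.
  weight 2: 2 codewords.
  weight 4: 1 codewords.
Minimum distance d = smallest w > 0 with A_w > 0 = 2.
Sanity: Σ A_w = 4 = 2^2 = 4 ✓.


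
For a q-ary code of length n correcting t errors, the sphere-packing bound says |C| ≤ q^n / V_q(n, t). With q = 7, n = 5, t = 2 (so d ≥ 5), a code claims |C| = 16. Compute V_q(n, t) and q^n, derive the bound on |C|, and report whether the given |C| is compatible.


V_q(n, t) = 391, q^n = 16807, Hamming bound = 42, |C| = 16 ≤ bound (satisfied).

Step 1: Compute V_q(n, t) = Σ_{j=0}^2 C(n, j) (q−1)^j.
  j = 0: C(5,0)·(6)^0 = 1·1 = 1.
  j = 1: C(5,1)·(6)^1 = 5·6 = 30.
  j = 2: C(5,2)·(6)^2 = 10·36 = 360.
  V_q(n, t) = 1 + 30 + 360 = 391.
Step 2: q^n = 7^5 = 16807.
Step 3: Hamming bound ⌊q^n / V_q(n,t)⌋ = ⌊16807/391⌋ = 42.
Step 4: Compare |C| = 16 to 42: satisfied.
The claimed |C| lies below the Hamming bound.


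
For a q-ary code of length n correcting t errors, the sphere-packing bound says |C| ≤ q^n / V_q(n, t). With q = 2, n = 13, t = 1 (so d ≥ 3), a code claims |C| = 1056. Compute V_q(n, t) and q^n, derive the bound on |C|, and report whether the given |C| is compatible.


V_q(n, t) = 14, q^n = 8192, Hamming bound = 585, |C| = 1056 > bound (violated).

Step 1: Compute V_q(n, t) = Σ_{j=0}^1 C(n, j) (q−1)^j.
  j = 0: C(13,0)·(1)^0 = 1·1 = 1.
  j = 1: C(13,1)·(1)^1 = 13·1 = 13.
  V_q(n, t) = 1 + 13 = 14.
Step 2: q^n = 2^13 = 8192.
Step 3: Hamming bound ⌊q^n / V_q(n,t)⌋ = ⌊8192/14⌋ = 585.
Step 4: Compare |C| = 1056 to 585: violated.
The claimed |C| lies above the Hamming bound, so no 2-ary code of length 13 with d ≥ 3 can have 1056 codewords.


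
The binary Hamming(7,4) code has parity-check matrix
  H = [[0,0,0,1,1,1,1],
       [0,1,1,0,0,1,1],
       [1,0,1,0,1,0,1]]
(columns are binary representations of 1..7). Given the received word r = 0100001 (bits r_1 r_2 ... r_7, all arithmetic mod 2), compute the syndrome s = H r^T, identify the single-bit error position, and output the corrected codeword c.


s = (1, 0, 1)^T, error position = 5, corrected codeword c = 0100101

Compute s = H r^T mod 2 one row at a time:
  s_1 = 0 + 0 + 0 + 1 = 1 ≡ 1 (mod 2).
  s_2 = 1 + 0 + 0 + 1 = 2 ≡ 0 (mod 2).
  s_3 = 0 + 0 + 0 + 1 = 1 ≡ 1 (mod 2).
s = (1, 0, 1)^T — this equals column 5 of H (binary 101), so error is at position 5.
Correct: flip bit 5 of r = 0100001 to get c = 0100101.


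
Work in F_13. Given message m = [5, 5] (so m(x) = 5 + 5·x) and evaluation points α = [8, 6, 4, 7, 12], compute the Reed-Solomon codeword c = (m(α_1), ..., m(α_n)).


c = [6, 9, 12, 1, 0]

Message polynomial: m(x) = 5 + 5·x (mod 13).
For each evaluation point α_i, compute m(α_i) mod 13:
  α_1 = 8: Horner steps 5 → 6, so m(8) = 6.
  α_2 = 6: Horner steps 5 → 9, so m(6) = 9.
  α_3 = 4: Horner steps 5 → 12, so m(4) = 12.
  α_4 = 7: Horner steps 5 → 1, so m(7) = 1.
  α_5 = 12: Horner steps 5 → 0, so m(12) = 0.
Codeword c = [6, 9, 12, 1, 0] ∈ F_13^5.


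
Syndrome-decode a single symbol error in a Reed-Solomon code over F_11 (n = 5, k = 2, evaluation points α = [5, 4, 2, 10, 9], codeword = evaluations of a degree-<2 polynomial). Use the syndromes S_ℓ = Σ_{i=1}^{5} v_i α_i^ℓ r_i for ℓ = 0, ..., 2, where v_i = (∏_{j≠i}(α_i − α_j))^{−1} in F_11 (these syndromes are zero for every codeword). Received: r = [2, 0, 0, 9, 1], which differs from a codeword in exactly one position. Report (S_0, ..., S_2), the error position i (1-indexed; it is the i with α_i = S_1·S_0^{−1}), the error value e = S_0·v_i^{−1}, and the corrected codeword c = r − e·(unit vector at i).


S = (1, 4, 5), error at position 2, error magnitude e = 6, c = [2, 5, 0, 9, 1].

Step 1: column multipliers v_i = (∏_{j≠i}(α_i − α_j))^{−1} mod 11.
  i = 1 (α = 5): (5−4)(5−2)(5−10)(5−9) = 1·3·(−5)·(−4) = 60 ≡ 5, so v_1 = 5^{−1} = 9 (mod 11).
  i = 2 (α = 4): (4−5)(4−2)(4−10)(4−9) = (−1)·2·(−6)·(−5) = −60 ≡ 6, so v_2 = 6^{−1} = 2 (mod 11).
  i = 3 (α = 2): (2−5)(2−4)(2−10)(2−9) = (−3)·(−2)·(−8)·(−7) = 336 ≡ 6, so v_3 = 6^{−1} = 2 (mod 11).
  i = 4 (α = 10): (10−5)(10−4)(10−2)(10−9) = 5·6·8·1 = 240 ≡ 9, so v_4 = 9^{−1} = 5 (mod 11).
  i = 5 (α = 9): (9−5)(9−4)(9−2)(9−10) = 4·5·7·(−1) = −140 ≡ 3, so v_5 = 3^{−1} = 4 (mod 11).
  v = [9, 2, 2, 5, 4].
Step 2: syndromes of r = [2, 0, 0, 9, 1] (all sums mod 11).
  S_0 = Σ v_i r_i = 9·2 + 2·0 + 2·0 + 5·9 + 4·1 = 67 ≡ 1.
  S_1 = Σ v_i α_i r_i = 9·5·2 + 2·4·0 + 2·2·0 + 5·10·9 + 4·9·1 = 576 ≡ 4.
  α_i^2 mod 11 = [3, 5, 4, 1, 4].
  S_2 = Σ v_i α_i^2 r_i = 9·3·2 + 2·5·0 + 2·4·0 + 5·1·9 + 4·4·1 = 115 ≡ 5.
  S = (1, 4, 5) ≠ 0, so r is not a codeword (an error is present).
Step 3: locate the error. For a single error e at position i, S_ℓ = v_i·e·α_i^ℓ, so α_err = S_1/S_0.
  S_0^{−1} = 1^{−1} = 1 (mod 11), so α_err = 4·1 = 4 ≡ 4 = α_2. Error position i = 2.
  Consistency check: S_2/S_1 = 5·3 = 15 ≡ 4 = α_err ✓ (single-error assumption holds).
Step 4: error magnitude e = S_0/v_2 = S_0·∏_{j≠2}(α_2 − α_j) = 1·6 = 6 ≡ 6 (mod 11).
Step 5: correct position 2: c_2 = r_2 − e = 0 − 6 ≡ 5 (mod 11). Hence c = [2, 5, 0, 9, 1].
  Check: interpolating c through the α_i gives m(x) = 6 + 8·x (degree < 2) with m(α_i) = c_i for every i, so c is indeed a codeword.


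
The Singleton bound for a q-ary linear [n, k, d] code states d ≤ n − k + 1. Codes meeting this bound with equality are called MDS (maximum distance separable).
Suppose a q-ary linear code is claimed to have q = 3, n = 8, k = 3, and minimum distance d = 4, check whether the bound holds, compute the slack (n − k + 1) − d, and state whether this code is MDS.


Singleton RHS = n − k + 1 = 6, slack = 2, bound satisfied, not MDS.

Singleton bound: d ≤ n − k + 1.
Here n = 8, k = 3, so n − k + 1 = 6.
Given d = 4, check d ≤ 6: YES.
Slack = (n − k + 1) − d = 2.
The code is NOT MDS (slack = 2 > 0).
Description: the claimed parameters are [8, 3, 4]_3; such a code would be non-MDS.


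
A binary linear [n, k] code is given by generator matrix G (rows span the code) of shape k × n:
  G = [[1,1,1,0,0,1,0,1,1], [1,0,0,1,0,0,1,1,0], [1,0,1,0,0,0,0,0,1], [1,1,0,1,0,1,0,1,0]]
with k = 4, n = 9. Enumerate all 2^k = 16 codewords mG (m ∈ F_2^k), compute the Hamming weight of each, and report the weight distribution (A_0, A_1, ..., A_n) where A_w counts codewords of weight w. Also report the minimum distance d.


Weight distribution: A_0 = 1, A_2 = 2, A_3 = 4, A_4 = 1, A_5 = 4, A_6 = 4. Minimum distance d = 2.

Enumerate all 2^4 = 16 messages m ∈ F_2^4.
For each, compute codeword c = mG in F_2^9, then tally its weight.
  m = 0000 → c = 000000000, weight = 0.
  m = 1000 → c = 111001011, weight = 6.
  m = 0100 → c = 100100110, weight = 4.
  m = 1100 → c = 011101101, weight = 6.
  m = 0010 → c = 101000001, weight = 3.
  m = 1010 → c = 010001010, weight = 3.
  m = 0110 → c = 001100111, weight = 5.
  m = 1110 → c = 110101100, weight = 5.
  m = 0001 → c = 110101010, weight = 5.
  m = 1001 → c = 001100001, weight = 3.
  m = 0101 → c = 010001100, weight = 3.
  m = 1101 → c = 101000111, weight = 5.
  m = 0011 → c = 011101011, weight = 6.
  m = 1011 → c = 100100000, weight = 2.
  m = 0111 → c = 111001101, weight = 6.
  m = 1111 → c = 000000110, weight = 2.
Tally weights:
  weight 0: 1 codewords.
  weight 2: 2 codewords.
  weight 3: 4 codewords.
  weight 4: 1 codewords.
  weight 5: 4 codewords.
  weight 6: 4 codewords.
Minimum distance d = smallest w > 0 with A_w > 0 = 2.
Sanity: Σ A_w = 16 = 2^4 = 16 ✓.


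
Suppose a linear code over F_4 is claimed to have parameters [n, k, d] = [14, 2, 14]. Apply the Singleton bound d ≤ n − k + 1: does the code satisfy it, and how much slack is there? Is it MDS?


Singleton RHS = n − k + 1 = 13, slack = -1, bound violated (no such code; not MDS).

Singleton bound: d ≤ n − k + 1.
Here n = 14, k = 2, so n − k + 1 = 13.
Given d = 14, check d ≤ 13: NO.
Slack = (n − k + 1) − d = -1.
The slack is negative: d = 14 exceeds n − k + 1 = 13 by 1, so the Singleton bound is violated and no linear [14, 2, 14]_4 code can exist. In particular it is not MDS (MDS requires d = n − k + 1 exactly).
Description: the claimed parameters are [14, 2, 14]_4; such a code would be impossible (violates the Singleton bound).


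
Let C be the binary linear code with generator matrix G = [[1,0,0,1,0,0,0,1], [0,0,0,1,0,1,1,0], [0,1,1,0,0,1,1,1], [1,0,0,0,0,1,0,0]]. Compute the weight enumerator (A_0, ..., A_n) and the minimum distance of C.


Weight distribution: A_0 = 1, A_2 = 2, A_3 = 6, A_4 = 3, A_5 = 2, A_6 = 2. Minimum distance d = 2.

Enumerate all 2^4 = 16 messages m ∈ F_2^4.
For each, compute codeword c = mG in F_2^8, then tally its weight.
  m = 0000 → c = 00000000, weight = 0.
  m = 1000 → c = 10010001, weight = 3.
  m = 0100 → c = 00010110, weight = 3.
  m = 1100 → c = 10000111, weight = 4.
  m = 0010 → c = 01100111, weight = 5.
  m = 1010 → c = 11110110, weight = 6.
  m = 0110 → c = 01110001, weight = 4.
  m = 1110 → c = 11100000, weight = 3.
  m = 0001 → c = 10000100, weight = 2.
  m = 1001 → c = 00010101, weight = 3.
  m = 0101 → c = 10010010, weight = 3.
  m = 1101 → c = 00000011, weight = 2.
  m = 0011 → c = 11100011, weight = 5.
  m = 1011 → c = 01110010, weight = 4.
  m = 0111 → c = 11110101, weight = 6.
  m = 1111 → c = 01100100, weight = 3.
Tally weights:
  weight 0: 1 codewords.
  weight 2: 2 codewords.
  weight 3: 6 codewords.
  weight 4: 3 codewords.
  weight 5: 2 codewords.
  weight 6: 2 codewords.
Minimum distance d = smallest w > 0 with A_w > 0 = 2.
Sanity: Σ A_w = 16 = 2^4 = 16 ✓.


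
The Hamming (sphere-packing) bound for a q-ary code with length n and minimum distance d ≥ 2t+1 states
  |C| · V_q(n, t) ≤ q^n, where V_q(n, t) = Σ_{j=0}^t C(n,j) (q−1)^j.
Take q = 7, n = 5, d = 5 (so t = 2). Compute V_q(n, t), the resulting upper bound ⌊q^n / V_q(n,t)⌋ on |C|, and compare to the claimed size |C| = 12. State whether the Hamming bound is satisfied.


V_q(n, t) = 391, q^n = 16807, Hamming bound = 42, |C| = 12 ≤ bound (satisfied).

Step 1: Compute V_q(n, t) = Σ_{j=0}^2 C(n, j) (q−1)^j.
  j = 0: C(5,0)·(6)^0 = 1·1 = 1.
  j = 1: C(5,1)·(6)^1 = 5·6 = 30.
  j = 2: C(5,2)·(6)^2 = 10·36 = 360.
  V_q(n, t) = 1 + 30 + 360 = 391.
Step 2: q^n = 7^5 = 16807.
Step 3: Hamming bound ⌊q^n / V_q(n,t)⌋ = ⌊16807/391⌋ = 42.
Step 4: Compare |C| = 12 to 42: satisfied.
The claimed |C| lies below the Hamming bound.


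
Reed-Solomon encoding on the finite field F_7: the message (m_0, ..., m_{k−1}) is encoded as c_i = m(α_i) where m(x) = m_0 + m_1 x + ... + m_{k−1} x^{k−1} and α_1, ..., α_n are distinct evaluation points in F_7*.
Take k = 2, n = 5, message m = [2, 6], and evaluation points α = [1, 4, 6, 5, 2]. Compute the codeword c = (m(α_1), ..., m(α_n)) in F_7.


c = [1, 5, 3, 4, 0]

Message polynomial: m(x) = 2 + 6·x (mod 7).
For each evaluation point α_i, compute m(α_i) mod 7:
  α_1 = 1: Horner steps 6 → 1, so m(1) = 1.
  α_2 = 4: Horner steps 6 → 5, so m(4) = 5.
  α_3 = 6: Horner steps 6 → 3, so m(6) = 3.
  α_4 = 5: Horner steps 6 → 4, so m(5) = 4.
  α_5 = 2: Horner steps 6 → 0, so m(2) = 0.
Codeword c = [1, 5, 3, 4, 0] ∈ F_7^5.


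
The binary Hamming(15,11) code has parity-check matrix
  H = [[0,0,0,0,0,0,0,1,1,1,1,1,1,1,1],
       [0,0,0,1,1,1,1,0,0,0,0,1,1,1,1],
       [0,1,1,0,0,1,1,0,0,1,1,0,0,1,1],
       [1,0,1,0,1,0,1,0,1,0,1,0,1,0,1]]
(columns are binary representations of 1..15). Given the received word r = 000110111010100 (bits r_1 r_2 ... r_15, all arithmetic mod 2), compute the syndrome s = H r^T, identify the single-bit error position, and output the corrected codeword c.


s = (0, 0, 0, 1)^T, error position = 1, corrected codeword c = 100110111010100

Compute s = H r^T mod 2 one row at a time:
  s_1 = 1 + 1 + 0 + 1 + 0 + 1 + 0 + 0 = 4 ≡ 0 (mod 2).
  s_2 = 1 + 1 + 0 + 1 + 0 + 1 + 0 + 0 = 4 ≡ 0 (mod 2).
  s_3 = 0 + 0 + 0 + 1 + 0 + 1 + 0 + 0 = 2 ≡ 0 (mod 2).
  s_4 = 0 + 0 + 1 + 1 + 1 + 1 + 1 + 0 = 5 ≡ 1 (mod 2).
s = (0, 0, 0, 1)^T — this equals column 1 of H (binary 0001), so error is at position 1.
Correct: flip bit 1 of r = 000110111010100 to get c = 100110111010100.


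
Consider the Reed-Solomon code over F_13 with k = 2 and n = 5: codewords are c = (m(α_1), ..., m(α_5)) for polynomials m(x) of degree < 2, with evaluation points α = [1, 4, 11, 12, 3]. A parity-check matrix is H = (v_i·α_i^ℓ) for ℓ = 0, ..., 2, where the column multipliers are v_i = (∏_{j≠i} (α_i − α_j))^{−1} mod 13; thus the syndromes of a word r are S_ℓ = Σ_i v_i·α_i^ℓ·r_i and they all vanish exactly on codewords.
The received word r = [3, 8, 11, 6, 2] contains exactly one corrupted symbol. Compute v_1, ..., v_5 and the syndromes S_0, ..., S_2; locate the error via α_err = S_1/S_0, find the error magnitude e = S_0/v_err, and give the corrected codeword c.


S = (11, 2, 11), error at position 4, error magnitude e = 2, c = [3, 8, 11, 4, 2].

Step 1: column multipliers v_i = (∏_{j≠i}(α_i − α_j))^{−1} mod 13.
  i = 1 (α = 1): (1−4)(1−11)(1−12)(1−3) = (−3)·(−10)·(−11)·(−2) = 660 ≡ 10, so v_1 = 10^{−1} = 4 (mod 13).
  i = 2 (α = 4): (4−1)(4−11)(4−12)(4−3) = 3·(−7)·(−8)·1 = 168 ≡ 12, so v_2 = 12^{−1} = 12 (mod 13).
  i = 3 (α = 11): (11−1)(11−4)(11−12)(11−3) = 10·7·(−1)·8 = −560 ≡ 12, so v_3 = 12^{−1} = 12 (mod 13).
  i = 4 (α = 12): (12−1)(12−4)(12−11)(12−3) = 11·8·1·9 = 792 ≡ 12, so v_4 = 12^{−1} = 12 (mod 13).
  i = 5 (α = 3): (3−1)(3−4)(3−11)(3−12) = 2·(−1)·(−8)·(−9) = −144 ≡ 12, so v_5 = 12^{−1} = 12 (mod 13).
  v = [4, 12, 12, 12, 12].
Step 2: syndromes of r = [3, 8, 11, 6, 2] (all sums mod 13).
  S_0 = Σ v_i r_i = 4·3 + 12·8 + 12·11 + 12·6 + 12·2 = 336 ≡ 11.
  S_1 = Σ v_i α_i r_i = 4·1·3 + 12·4·8 + 12·11·11 + 12·12·6 + 12·3·2 = 2784 ≡ 2.
  α_i^2 mod 13 = [1, 3, 4, 1, 9].
  S_2 = Σ v_i α_i^2 r_i = 4·1·3 + 12·3·8 + 12·4·11 + 12·1·6 + 12·9·2 = 1116 ≡ 11.
  S = (11, 2, 11) ≠ 0, so r is not a codeword (an error is present).
Step 3: locate the error. For a single error e at position i, S_ℓ = v_i·e·α_i^ℓ, so α_err = S_1/S_0.
  S_0^{−1} = 11^{−1} = 6 (mod 13), so α_err = 2·6 = 12 ≡ 12 = α_4. Error position i = 4.
  Consistency check: S_2/S_1 = 11·7 = 77 ≡ 12 = α_err ✓ (single-error assumption holds).
Step 4: error magnitude e = S_0/v_4 = S_0·∏_{j≠4}(α_4 − α_j) = 11·12 = 132 ≡ 2 (mod 13).
Step 5: correct position 4: c_4 = r_4 − e = 6 − 2 ≡ 4 (mod 13). Hence c = [3, 8, 11, 4, 2].
  Check: interpolating c through the α_i gives m(x) = 10 + 6·x (degree < 2) with m(α_i) = c_i for every i, so c is indeed a codeword.
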